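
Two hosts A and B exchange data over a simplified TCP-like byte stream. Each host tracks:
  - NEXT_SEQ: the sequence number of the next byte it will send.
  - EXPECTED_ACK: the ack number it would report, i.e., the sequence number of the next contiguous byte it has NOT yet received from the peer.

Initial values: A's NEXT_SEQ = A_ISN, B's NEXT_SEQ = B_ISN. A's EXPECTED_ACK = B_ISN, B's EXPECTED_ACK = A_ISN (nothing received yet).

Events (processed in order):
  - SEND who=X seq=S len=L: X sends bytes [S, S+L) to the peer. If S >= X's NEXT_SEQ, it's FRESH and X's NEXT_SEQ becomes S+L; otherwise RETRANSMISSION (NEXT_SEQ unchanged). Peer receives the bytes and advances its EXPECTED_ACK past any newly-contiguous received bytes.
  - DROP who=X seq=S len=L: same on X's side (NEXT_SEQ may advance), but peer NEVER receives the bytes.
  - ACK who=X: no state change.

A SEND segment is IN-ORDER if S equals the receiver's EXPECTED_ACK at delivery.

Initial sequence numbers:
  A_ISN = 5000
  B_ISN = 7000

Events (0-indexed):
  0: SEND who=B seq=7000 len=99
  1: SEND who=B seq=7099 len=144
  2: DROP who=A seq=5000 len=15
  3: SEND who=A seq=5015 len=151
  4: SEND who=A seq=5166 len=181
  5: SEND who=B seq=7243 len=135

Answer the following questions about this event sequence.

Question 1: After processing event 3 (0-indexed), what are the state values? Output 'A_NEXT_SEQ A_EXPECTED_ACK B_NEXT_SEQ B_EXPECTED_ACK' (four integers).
After event 0: A_seq=5000 A_ack=7099 B_seq=7099 B_ack=5000
After event 1: A_seq=5000 A_ack=7243 B_seq=7243 B_ack=5000
After event 2: A_seq=5015 A_ack=7243 B_seq=7243 B_ack=5000
After event 3: A_seq=5166 A_ack=7243 B_seq=7243 B_ack=5000

5166 7243 7243 5000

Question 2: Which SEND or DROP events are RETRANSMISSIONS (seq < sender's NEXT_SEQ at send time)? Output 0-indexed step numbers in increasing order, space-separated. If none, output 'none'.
Answer: none

Derivation:
Step 0: SEND seq=7000 -> fresh
Step 1: SEND seq=7099 -> fresh
Step 2: DROP seq=5000 -> fresh
Step 3: SEND seq=5015 -> fresh
Step 4: SEND seq=5166 -> fresh
Step 5: SEND seq=7243 -> fresh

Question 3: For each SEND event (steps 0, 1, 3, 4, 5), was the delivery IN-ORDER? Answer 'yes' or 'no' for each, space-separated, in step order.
Answer: yes yes no no yes

Derivation:
Step 0: SEND seq=7000 -> in-order
Step 1: SEND seq=7099 -> in-order
Step 3: SEND seq=5015 -> out-of-order
Step 4: SEND seq=5166 -> out-of-order
Step 5: SEND seq=7243 -> in-order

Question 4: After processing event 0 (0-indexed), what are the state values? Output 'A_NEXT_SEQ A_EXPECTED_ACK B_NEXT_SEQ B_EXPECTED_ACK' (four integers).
After event 0: A_seq=5000 A_ack=7099 B_seq=7099 B_ack=5000

5000 7099 7099 5000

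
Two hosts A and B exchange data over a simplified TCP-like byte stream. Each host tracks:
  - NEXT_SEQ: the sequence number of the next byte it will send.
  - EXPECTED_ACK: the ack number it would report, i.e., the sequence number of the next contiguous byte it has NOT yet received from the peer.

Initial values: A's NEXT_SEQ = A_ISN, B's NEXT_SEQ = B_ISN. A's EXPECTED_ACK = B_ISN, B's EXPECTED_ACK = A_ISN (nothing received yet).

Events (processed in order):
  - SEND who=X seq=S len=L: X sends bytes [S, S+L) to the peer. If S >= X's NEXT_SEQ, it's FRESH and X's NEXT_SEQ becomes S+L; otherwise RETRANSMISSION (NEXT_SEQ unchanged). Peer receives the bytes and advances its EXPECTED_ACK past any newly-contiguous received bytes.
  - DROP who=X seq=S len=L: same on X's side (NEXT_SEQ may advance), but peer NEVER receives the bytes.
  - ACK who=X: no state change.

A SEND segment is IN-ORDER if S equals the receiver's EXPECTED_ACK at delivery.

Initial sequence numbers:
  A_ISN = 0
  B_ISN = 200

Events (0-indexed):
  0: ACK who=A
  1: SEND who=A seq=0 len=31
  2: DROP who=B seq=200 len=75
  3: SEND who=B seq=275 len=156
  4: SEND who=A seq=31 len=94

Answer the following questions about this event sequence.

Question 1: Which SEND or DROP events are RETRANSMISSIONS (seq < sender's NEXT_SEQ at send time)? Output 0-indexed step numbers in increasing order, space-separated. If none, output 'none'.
Answer: none

Derivation:
Step 1: SEND seq=0 -> fresh
Step 2: DROP seq=200 -> fresh
Step 3: SEND seq=275 -> fresh
Step 4: SEND seq=31 -> fresh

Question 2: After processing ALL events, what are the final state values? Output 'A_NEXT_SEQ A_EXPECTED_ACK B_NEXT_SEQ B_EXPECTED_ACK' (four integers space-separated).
After event 0: A_seq=0 A_ack=200 B_seq=200 B_ack=0
After event 1: A_seq=31 A_ack=200 B_seq=200 B_ack=31
After event 2: A_seq=31 A_ack=200 B_seq=275 B_ack=31
After event 3: A_seq=31 A_ack=200 B_seq=431 B_ack=31
After event 4: A_seq=125 A_ack=200 B_seq=431 B_ack=125

Answer: 125 200 431 125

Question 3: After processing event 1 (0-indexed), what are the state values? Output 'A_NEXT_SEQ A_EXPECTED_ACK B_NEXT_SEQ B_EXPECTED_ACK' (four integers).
After event 0: A_seq=0 A_ack=200 B_seq=200 B_ack=0
After event 1: A_seq=31 A_ack=200 B_seq=200 B_ack=31

31 200 200 31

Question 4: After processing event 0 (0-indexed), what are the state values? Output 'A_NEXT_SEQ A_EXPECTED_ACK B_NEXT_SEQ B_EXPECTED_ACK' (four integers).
After event 0: A_seq=0 A_ack=200 B_seq=200 B_ack=0

0 200 200 0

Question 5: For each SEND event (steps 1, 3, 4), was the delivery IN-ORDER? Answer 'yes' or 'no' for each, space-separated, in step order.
Answer: yes no yes

Derivation:
Step 1: SEND seq=0 -> in-order
Step 3: SEND seq=275 -> out-of-order
Step 4: SEND seq=31 -> in-order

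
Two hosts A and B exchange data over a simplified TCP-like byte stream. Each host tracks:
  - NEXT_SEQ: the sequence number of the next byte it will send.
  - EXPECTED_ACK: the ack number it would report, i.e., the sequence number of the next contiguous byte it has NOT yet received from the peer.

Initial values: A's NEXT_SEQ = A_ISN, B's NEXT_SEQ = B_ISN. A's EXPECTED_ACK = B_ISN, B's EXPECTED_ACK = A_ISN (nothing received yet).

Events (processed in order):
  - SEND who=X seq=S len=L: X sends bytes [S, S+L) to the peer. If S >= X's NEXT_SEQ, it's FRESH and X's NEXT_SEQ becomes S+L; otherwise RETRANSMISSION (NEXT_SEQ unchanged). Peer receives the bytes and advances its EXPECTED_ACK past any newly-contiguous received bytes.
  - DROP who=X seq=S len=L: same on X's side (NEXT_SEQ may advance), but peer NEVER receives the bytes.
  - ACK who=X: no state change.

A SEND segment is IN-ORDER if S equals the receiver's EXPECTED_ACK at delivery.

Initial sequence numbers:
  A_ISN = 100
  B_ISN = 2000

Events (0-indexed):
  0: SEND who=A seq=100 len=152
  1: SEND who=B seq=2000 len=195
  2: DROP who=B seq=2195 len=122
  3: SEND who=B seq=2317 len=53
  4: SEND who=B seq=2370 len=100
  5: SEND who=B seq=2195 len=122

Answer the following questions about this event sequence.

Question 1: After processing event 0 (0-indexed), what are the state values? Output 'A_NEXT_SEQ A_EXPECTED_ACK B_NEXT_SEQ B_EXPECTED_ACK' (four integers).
After event 0: A_seq=252 A_ack=2000 B_seq=2000 B_ack=252

252 2000 2000 252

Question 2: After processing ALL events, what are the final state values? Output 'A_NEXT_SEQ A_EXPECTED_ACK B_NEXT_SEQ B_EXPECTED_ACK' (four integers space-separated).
Answer: 252 2470 2470 252

Derivation:
After event 0: A_seq=252 A_ack=2000 B_seq=2000 B_ack=252
After event 1: A_seq=252 A_ack=2195 B_seq=2195 B_ack=252
After event 2: A_seq=252 A_ack=2195 B_seq=2317 B_ack=252
After event 3: A_seq=252 A_ack=2195 B_seq=2370 B_ack=252
After event 4: A_seq=252 A_ack=2195 B_seq=2470 B_ack=252
After event 5: A_seq=252 A_ack=2470 B_seq=2470 B_ack=252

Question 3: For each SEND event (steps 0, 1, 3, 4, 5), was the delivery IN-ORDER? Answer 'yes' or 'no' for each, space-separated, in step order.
Answer: yes yes no no yes

Derivation:
Step 0: SEND seq=100 -> in-order
Step 1: SEND seq=2000 -> in-order
Step 3: SEND seq=2317 -> out-of-order
Step 4: SEND seq=2370 -> out-of-order
Step 5: SEND seq=2195 -> in-order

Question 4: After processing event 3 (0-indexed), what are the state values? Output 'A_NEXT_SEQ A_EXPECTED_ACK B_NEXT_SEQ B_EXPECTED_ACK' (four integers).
After event 0: A_seq=252 A_ack=2000 B_seq=2000 B_ack=252
After event 1: A_seq=252 A_ack=2195 B_seq=2195 B_ack=252
After event 2: A_seq=252 A_ack=2195 B_seq=2317 B_ack=252
After event 3: A_seq=252 A_ack=2195 B_seq=2370 B_ack=252

252 2195 2370 252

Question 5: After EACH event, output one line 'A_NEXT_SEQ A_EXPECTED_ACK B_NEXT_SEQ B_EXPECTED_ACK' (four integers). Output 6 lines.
252 2000 2000 252
252 2195 2195 252
252 2195 2317 252
252 2195 2370 252
252 2195 2470 252
252 2470 2470 252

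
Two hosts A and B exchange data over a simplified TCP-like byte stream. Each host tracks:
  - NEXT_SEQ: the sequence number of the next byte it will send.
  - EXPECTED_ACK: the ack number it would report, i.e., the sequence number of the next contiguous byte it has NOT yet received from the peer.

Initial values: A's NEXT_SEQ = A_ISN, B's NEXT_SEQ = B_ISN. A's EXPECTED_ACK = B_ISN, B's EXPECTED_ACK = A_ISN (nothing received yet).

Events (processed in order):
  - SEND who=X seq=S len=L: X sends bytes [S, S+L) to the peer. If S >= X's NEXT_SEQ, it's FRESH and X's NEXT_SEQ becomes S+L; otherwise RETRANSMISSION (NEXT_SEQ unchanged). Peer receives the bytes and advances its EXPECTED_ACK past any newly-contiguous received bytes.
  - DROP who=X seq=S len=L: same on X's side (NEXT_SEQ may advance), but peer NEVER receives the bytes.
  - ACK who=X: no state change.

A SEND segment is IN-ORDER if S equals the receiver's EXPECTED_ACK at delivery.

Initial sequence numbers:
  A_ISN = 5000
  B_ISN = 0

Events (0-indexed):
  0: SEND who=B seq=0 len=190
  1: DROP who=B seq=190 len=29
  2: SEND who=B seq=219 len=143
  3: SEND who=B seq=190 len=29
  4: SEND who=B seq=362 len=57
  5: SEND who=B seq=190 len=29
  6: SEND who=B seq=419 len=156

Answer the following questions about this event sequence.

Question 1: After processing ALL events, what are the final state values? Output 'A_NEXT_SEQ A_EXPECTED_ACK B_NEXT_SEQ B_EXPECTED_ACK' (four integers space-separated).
Answer: 5000 575 575 5000

Derivation:
After event 0: A_seq=5000 A_ack=190 B_seq=190 B_ack=5000
After event 1: A_seq=5000 A_ack=190 B_seq=219 B_ack=5000
After event 2: A_seq=5000 A_ack=190 B_seq=362 B_ack=5000
After event 3: A_seq=5000 A_ack=362 B_seq=362 B_ack=5000
After event 4: A_seq=5000 A_ack=419 B_seq=419 B_ack=5000
After event 5: A_seq=5000 A_ack=419 B_seq=419 B_ack=5000
After event 6: A_seq=5000 A_ack=575 B_seq=575 B_ack=5000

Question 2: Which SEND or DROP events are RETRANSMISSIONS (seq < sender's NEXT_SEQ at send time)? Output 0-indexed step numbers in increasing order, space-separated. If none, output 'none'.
Answer: 3 5

Derivation:
Step 0: SEND seq=0 -> fresh
Step 1: DROP seq=190 -> fresh
Step 2: SEND seq=219 -> fresh
Step 3: SEND seq=190 -> retransmit
Step 4: SEND seq=362 -> fresh
Step 5: SEND seq=190 -> retransmit
Step 6: SEND seq=419 -> fresh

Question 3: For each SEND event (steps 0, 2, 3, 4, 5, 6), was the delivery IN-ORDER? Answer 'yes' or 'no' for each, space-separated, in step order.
Step 0: SEND seq=0 -> in-order
Step 2: SEND seq=219 -> out-of-order
Step 3: SEND seq=190 -> in-order
Step 4: SEND seq=362 -> in-order
Step 5: SEND seq=190 -> out-of-order
Step 6: SEND seq=419 -> in-order

Answer: yes no yes yes no yes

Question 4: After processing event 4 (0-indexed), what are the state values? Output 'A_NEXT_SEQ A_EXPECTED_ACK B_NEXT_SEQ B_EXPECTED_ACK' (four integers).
After event 0: A_seq=5000 A_ack=190 B_seq=190 B_ack=5000
After event 1: A_seq=5000 A_ack=190 B_seq=219 B_ack=5000
After event 2: A_seq=5000 A_ack=190 B_seq=362 B_ack=5000
After event 3: A_seq=5000 A_ack=362 B_seq=362 B_ack=5000
After event 4: A_seq=5000 A_ack=419 B_seq=419 B_ack=5000

5000 419 419 5000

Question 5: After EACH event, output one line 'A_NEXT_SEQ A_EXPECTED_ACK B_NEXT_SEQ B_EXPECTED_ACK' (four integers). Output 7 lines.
5000 190 190 5000
5000 190 219 5000
5000 190 362 5000
5000 362 362 5000
5000 419 419 5000
5000 419 419 5000
5000 575 575 5000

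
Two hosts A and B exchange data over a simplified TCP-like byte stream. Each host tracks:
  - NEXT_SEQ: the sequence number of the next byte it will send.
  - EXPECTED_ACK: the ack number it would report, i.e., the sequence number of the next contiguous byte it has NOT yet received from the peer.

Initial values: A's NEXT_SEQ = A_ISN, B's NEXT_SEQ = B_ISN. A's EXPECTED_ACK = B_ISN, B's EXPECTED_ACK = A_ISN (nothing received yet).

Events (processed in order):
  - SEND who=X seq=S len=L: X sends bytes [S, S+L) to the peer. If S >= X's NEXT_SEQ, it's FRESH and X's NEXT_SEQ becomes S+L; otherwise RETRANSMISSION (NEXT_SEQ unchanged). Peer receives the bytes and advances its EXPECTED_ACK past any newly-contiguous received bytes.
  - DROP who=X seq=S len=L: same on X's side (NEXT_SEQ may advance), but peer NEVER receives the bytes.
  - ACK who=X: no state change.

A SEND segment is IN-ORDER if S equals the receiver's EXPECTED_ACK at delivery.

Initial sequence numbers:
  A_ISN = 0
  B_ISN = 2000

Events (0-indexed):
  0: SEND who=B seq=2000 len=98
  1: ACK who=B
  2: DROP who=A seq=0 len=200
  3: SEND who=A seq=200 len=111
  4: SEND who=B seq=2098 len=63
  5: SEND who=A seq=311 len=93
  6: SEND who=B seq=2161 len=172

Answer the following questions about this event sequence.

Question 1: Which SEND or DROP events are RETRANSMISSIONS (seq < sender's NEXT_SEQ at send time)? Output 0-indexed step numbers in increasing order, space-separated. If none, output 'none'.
Answer: none

Derivation:
Step 0: SEND seq=2000 -> fresh
Step 2: DROP seq=0 -> fresh
Step 3: SEND seq=200 -> fresh
Step 4: SEND seq=2098 -> fresh
Step 5: SEND seq=311 -> fresh
Step 6: SEND seq=2161 -> fresh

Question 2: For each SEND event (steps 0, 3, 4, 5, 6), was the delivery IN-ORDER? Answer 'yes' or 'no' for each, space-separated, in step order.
Step 0: SEND seq=2000 -> in-order
Step 3: SEND seq=200 -> out-of-order
Step 4: SEND seq=2098 -> in-order
Step 5: SEND seq=311 -> out-of-order
Step 6: SEND seq=2161 -> in-order

Answer: yes no yes no yes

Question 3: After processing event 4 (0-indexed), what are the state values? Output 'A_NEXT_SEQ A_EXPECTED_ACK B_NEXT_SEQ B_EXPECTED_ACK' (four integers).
After event 0: A_seq=0 A_ack=2098 B_seq=2098 B_ack=0
After event 1: A_seq=0 A_ack=2098 B_seq=2098 B_ack=0
After event 2: A_seq=200 A_ack=2098 B_seq=2098 B_ack=0
After event 3: A_seq=311 A_ack=2098 B_seq=2098 B_ack=0
After event 4: A_seq=311 A_ack=2161 B_seq=2161 B_ack=0

311 2161 2161 0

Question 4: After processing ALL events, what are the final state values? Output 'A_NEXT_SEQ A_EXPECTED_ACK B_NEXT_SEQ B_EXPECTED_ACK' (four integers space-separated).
Answer: 404 2333 2333 0

Derivation:
After event 0: A_seq=0 A_ack=2098 B_seq=2098 B_ack=0
After event 1: A_seq=0 A_ack=2098 B_seq=2098 B_ack=0
After event 2: A_seq=200 A_ack=2098 B_seq=2098 B_ack=0
After event 3: A_seq=311 A_ack=2098 B_seq=2098 B_ack=0
After event 4: A_seq=311 A_ack=2161 B_seq=2161 B_ack=0
After event 5: A_seq=404 A_ack=2161 B_seq=2161 B_ack=0
After event 6: A_seq=404 A_ack=2333 B_seq=2333 B_ack=0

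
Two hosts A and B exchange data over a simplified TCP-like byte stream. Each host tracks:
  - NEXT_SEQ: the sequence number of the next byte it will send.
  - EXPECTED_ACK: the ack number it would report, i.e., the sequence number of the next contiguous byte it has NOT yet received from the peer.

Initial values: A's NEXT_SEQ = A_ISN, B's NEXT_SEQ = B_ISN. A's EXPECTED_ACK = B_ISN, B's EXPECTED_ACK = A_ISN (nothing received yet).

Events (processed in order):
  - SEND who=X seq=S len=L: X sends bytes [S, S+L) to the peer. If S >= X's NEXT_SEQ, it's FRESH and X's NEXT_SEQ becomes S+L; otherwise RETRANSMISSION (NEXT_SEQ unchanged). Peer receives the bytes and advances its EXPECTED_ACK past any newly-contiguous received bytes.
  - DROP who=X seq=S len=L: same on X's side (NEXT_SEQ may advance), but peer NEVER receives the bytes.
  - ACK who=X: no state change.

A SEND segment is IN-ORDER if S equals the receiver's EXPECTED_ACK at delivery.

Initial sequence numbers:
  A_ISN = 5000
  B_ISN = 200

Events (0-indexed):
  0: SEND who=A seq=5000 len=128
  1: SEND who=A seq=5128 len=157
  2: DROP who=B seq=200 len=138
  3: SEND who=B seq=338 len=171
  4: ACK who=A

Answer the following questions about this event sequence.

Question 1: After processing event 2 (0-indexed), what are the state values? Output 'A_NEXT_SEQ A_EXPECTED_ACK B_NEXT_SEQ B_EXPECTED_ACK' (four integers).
After event 0: A_seq=5128 A_ack=200 B_seq=200 B_ack=5128
After event 1: A_seq=5285 A_ack=200 B_seq=200 B_ack=5285
After event 2: A_seq=5285 A_ack=200 B_seq=338 B_ack=5285

5285 200 338 5285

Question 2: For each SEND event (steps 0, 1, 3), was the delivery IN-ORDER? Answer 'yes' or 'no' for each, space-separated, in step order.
Step 0: SEND seq=5000 -> in-order
Step 1: SEND seq=5128 -> in-order
Step 3: SEND seq=338 -> out-of-order

Answer: yes yes no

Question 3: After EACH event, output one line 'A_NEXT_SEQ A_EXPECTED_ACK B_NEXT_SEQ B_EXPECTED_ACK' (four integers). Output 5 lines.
5128 200 200 5128
5285 200 200 5285
5285 200 338 5285
5285 200 509 5285
5285 200 509 5285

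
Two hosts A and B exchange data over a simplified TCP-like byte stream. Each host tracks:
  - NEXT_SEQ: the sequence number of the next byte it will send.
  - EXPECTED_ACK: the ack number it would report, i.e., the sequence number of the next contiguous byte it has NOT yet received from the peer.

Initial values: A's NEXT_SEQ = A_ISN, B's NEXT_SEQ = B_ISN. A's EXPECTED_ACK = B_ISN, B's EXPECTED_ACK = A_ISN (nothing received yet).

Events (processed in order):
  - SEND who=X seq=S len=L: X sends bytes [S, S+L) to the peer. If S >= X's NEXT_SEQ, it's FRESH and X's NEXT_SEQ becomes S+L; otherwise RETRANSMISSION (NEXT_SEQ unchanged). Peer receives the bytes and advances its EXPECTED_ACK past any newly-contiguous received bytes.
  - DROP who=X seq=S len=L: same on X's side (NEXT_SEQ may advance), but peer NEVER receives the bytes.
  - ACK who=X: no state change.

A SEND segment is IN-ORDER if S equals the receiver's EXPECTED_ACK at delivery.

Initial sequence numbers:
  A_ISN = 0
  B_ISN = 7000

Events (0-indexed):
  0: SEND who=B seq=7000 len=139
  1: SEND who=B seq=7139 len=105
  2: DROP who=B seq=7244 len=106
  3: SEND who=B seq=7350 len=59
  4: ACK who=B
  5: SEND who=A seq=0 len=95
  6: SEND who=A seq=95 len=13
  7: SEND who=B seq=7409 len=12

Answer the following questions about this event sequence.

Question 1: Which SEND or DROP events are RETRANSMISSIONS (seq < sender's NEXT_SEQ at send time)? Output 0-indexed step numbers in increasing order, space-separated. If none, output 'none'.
Answer: none

Derivation:
Step 0: SEND seq=7000 -> fresh
Step 1: SEND seq=7139 -> fresh
Step 2: DROP seq=7244 -> fresh
Step 3: SEND seq=7350 -> fresh
Step 5: SEND seq=0 -> fresh
Step 6: SEND seq=95 -> fresh
Step 7: SEND seq=7409 -> fresh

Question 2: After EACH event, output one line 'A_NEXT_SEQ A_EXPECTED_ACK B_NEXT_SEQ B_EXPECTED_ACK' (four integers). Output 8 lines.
0 7139 7139 0
0 7244 7244 0
0 7244 7350 0
0 7244 7409 0
0 7244 7409 0
95 7244 7409 95
108 7244 7409 108
108 7244 7421 108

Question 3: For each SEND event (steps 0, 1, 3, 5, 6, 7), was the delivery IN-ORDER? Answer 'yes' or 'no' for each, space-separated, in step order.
Step 0: SEND seq=7000 -> in-order
Step 1: SEND seq=7139 -> in-order
Step 3: SEND seq=7350 -> out-of-order
Step 5: SEND seq=0 -> in-order
Step 6: SEND seq=95 -> in-order
Step 7: SEND seq=7409 -> out-of-order

Answer: yes yes no yes yes no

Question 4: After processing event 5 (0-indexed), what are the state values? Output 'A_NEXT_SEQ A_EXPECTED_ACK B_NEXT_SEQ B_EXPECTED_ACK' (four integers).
After event 0: A_seq=0 A_ack=7139 B_seq=7139 B_ack=0
After event 1: A_seq=0 A_ack=7244 B_seq=7244 B_ack=0
After event 2: A_seq=0 A_ack=7244 B_seq=7350 B_ack=0
After event 3: A_seq=0 A_ack=7244 B_seq=7409 B_ack=0
After event 4: A_seq=0 A_ack=7244 B_seq=7409 B_ack=0
After event 5: A_seq=95 A_ack=7244 B_seq=7409 B_ack=95

95 7244 7409 95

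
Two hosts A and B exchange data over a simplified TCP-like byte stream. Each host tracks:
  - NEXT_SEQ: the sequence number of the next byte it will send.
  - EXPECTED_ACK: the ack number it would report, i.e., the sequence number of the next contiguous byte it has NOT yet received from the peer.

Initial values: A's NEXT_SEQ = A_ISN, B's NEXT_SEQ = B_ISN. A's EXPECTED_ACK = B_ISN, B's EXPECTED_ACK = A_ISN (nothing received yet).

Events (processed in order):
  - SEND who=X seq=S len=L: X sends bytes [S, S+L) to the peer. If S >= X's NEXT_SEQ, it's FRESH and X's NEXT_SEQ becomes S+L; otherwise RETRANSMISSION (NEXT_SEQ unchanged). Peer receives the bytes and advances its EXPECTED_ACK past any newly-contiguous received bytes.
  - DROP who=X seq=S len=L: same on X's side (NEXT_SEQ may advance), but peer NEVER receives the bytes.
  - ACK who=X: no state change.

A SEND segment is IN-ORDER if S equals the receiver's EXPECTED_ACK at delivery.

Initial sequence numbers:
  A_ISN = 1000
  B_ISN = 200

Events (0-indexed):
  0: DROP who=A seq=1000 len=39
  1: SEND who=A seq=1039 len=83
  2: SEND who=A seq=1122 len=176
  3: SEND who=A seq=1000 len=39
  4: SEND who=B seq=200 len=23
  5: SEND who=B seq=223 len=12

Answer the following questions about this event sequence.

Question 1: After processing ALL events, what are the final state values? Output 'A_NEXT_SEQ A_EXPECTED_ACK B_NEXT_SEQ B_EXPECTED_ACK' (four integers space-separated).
After event 0: A_seq=1039 A_ack=200 B_seq=200 B_ack=1000
After event 1: A_seq=1122 A_ack=200 B_seq=200 B_ack=1000
After event 2: A_seq=1298 A_ack=200 B_seq=200 B_ack=1000
After event 3: A_seq=1298 A_ack=200 B_seq=200 B_ack=1298
After event 4: A_seq=1298 A_ack=223 B_seq=223 B_ack=1298
After event 5: A_seq=1298 A_ack=235 B_seq=235 B_ack=1298

Answer: 1298 235 235 1298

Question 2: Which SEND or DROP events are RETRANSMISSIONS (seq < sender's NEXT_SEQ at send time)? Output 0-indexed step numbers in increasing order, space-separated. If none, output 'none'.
Answer: 3

Derivation:
Step 0: DROP seq=1000 -> fresh
Step 1: SEND seq=1039 -> fresh
Step 2: SEND seq=1122 -> fresh
Step 3: SEND seq=1000 -> retransmit
Step 4: SEND seq=200 -> fresh
Step 5: SEND seq=223 -> fresh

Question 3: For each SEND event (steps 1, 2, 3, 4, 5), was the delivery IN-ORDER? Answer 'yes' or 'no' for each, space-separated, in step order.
Step 1: SEND seq=1039 -> out-of-order
Step 2: SEND seq=1122 -> out-of-order
Step 3: SEND seq=1000 -> in-order
Step 4: SEND seq=200 -> in-order
Step 5: SEND seq=223 -> in-order

Answer: no no yes yes yes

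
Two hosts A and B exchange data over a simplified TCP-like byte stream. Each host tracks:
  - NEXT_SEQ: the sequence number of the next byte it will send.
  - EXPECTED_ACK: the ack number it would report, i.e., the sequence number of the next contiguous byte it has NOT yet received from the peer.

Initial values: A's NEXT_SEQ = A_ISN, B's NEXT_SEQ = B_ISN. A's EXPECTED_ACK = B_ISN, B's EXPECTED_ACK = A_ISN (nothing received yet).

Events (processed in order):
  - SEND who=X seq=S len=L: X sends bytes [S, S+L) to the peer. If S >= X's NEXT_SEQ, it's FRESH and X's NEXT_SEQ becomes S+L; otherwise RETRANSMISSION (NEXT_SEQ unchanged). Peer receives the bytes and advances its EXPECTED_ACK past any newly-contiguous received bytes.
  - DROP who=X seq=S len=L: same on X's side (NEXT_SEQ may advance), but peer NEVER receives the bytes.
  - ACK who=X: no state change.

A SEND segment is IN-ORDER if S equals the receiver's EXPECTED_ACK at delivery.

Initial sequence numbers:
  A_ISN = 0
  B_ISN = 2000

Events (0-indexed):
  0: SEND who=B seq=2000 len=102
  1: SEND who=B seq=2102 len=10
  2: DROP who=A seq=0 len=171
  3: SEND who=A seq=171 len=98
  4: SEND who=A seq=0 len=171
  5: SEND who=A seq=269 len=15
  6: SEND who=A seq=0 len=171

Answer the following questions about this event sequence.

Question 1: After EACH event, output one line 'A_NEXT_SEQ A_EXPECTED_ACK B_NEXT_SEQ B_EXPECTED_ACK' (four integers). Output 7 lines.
0 2102 2102 0
0 2112 2112 0
171 2112 2112 0
269 2112 2112 0
269 2112 2112 269
284 2112 2112 284
284 2112 2112 284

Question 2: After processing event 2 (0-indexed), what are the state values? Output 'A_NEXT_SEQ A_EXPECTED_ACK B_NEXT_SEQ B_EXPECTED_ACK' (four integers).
After event 0: A_seq=0 A_ack=2102 B_seq=2102 B_ack=0
After event 1: A_seq=0 A_ack=2112 B_seq=2112 B_ack=0
After event 2: A_seq=171 A_ack=2112 B_seq=2112 B_ack=0

171 2112 2112 0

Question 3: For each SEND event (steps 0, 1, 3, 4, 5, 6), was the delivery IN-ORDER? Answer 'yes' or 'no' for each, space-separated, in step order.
Answer: yes yes no yes yes no

Derivation:
Step 0: SEND seq=2000 -> in-order
Step 1: SEND seq=2102 -> in-order
Step 3: SEND seq=171 -> out-of-order
Step 4: SEND seq=0 -> in-order
Step 5: SEND seq=269 -> in-order
Step 6: SEND seq=0 -> out-of-order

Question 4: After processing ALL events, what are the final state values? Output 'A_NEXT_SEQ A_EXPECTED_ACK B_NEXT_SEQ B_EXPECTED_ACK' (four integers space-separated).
Answer: 284 2112 2112 284

Derivation:
After event 0: A_seq=0 A_ack=2102 B_seq=2102 B_ack=0
After event 1: A_seq=0 A_ack=2112 B_seq=2112 B_ack=0
After event 2: A_seq=171 A_ack=2112 B_seq=2112 B_ack=0
After event 3: A_seq=269 A_ack=2112 B_seq=2112 B_ack=0
After event 4: A_seq=269 A_ack=2112 B_seq=2112 B_ack=269
After event 5: A_seq=284 A_ack=2112 B_seq=2112 B_ack=284
After event 6: A_seq=284 A_ack=2112 B_seq=2112 B_ack=284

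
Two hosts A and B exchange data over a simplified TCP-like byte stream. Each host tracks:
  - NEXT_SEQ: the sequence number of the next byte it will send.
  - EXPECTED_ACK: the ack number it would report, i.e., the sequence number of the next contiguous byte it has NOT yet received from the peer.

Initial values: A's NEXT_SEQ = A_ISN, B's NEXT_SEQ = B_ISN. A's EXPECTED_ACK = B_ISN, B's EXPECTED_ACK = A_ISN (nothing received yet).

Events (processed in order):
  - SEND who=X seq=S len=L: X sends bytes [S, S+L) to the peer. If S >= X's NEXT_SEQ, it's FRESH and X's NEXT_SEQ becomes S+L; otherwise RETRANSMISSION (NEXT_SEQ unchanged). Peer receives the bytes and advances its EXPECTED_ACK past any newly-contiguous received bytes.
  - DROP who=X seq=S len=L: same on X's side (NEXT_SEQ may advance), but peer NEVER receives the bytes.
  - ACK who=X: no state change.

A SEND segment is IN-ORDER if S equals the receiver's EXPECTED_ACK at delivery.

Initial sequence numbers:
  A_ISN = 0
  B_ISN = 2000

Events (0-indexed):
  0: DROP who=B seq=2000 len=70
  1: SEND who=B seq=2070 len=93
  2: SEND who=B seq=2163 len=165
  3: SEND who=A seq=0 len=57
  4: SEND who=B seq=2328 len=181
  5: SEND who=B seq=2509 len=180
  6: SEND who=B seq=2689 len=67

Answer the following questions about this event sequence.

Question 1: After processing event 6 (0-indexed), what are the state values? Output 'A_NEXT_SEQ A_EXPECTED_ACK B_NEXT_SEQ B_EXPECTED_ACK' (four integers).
After event 0: A_seq=0 A_ack=2000 B_seq=2070 B_ack=0
After event 1: A_seq=0 A_ack=2000 B_seq=2163 B_ack=0
After event 2: A_seq=0 A_ack=2000 B_seq=2328 B_ack=0
After event 3: A_seq=57 A_ack=2000 B_seq=2328 B_ack=57
After event 4: A_seq=57 A_ack=2000 B_seq=2509 B_ack=57
After event 5: A_seq=57 A_ack=2000 B_seq=2689 B_ack=57
After event 6: A_seq=57 A_ack=2000 B_seq=2756 B_ack=57

57 2000 2756 57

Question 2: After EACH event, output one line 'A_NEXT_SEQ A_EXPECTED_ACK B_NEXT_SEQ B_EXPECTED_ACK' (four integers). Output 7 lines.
0 2000 2070 0
0 2000 2163 0
0 2000 2328 0
57 2000 2328 57
57 2000 2509 57
57 2000 2689 57
57 2000 2756 57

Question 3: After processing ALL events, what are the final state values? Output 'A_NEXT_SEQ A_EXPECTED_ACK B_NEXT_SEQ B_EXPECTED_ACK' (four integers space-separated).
After event 0: A_seq=0 A_ack=2000 B_seq=2070 B_ack=0
After event 1: A_seq=0 A_ack=2000 B_seq=2163 B_ack=0
After event 2: A_seq=0 A_ack=2000 B_seq=2328 B_ack=0
After event 3: A_seq=57 A_ack=2000 B_seq=2328 B_ack=57
After event 4: A_seq=57 A_ack=2000 B_seq=2509 B_ack=57
After event 5: A_seq=57 A_ack=2000 B_seq=2689 B_ack=57
After event 6: A_seq=57 A_ack=2000 B_seq=2756 B_ack=57

Answer: 57 2000 2756 57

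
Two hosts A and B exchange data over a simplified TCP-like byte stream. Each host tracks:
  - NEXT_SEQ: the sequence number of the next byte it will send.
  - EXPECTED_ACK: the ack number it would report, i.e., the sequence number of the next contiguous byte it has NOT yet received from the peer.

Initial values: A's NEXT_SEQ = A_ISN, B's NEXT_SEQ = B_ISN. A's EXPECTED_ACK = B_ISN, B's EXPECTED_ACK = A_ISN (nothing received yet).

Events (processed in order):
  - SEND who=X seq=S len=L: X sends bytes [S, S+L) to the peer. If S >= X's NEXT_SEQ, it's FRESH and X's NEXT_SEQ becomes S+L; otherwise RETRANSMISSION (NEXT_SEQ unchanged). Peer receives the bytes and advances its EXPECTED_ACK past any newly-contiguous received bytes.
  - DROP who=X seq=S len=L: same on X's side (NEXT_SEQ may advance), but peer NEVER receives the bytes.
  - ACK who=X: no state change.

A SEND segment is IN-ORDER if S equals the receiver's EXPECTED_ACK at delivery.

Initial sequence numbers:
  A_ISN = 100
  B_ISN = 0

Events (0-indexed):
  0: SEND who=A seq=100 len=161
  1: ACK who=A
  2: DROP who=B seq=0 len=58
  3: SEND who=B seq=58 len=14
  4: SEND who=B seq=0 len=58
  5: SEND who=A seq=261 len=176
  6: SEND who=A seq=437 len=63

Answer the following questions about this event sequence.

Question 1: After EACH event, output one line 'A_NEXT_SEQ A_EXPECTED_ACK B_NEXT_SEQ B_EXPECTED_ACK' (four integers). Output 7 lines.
261 0 0 261
261 0 0 261
261 0 58 261
261 0 72 261
261 72 72 261
437 72 72 437
500 72 72 500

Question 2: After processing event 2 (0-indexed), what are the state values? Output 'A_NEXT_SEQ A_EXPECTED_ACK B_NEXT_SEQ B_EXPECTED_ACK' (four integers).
After event 0: A_seq=261 A_ack=0 B_seq=0 B_ack=261
After event 1: A_seq=261 A_ack=0 B_seq=0 B_ack=261
After event 2: A_seq=261 A_ack=0 B_seq=58 B_ack=261

261 0 58 261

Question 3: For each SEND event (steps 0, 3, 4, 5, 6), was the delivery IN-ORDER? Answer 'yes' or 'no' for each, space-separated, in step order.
Step 0: SEND seq=100 -> in-order
Step 3: SEND seq=58 -> out-of-order
Step 4: SEND seq=0 -> in-order
Step 5: SEND seq=261 -> in-order
Step 6: SEND seq=437 -> in-order

Answer: yes no yes yes yes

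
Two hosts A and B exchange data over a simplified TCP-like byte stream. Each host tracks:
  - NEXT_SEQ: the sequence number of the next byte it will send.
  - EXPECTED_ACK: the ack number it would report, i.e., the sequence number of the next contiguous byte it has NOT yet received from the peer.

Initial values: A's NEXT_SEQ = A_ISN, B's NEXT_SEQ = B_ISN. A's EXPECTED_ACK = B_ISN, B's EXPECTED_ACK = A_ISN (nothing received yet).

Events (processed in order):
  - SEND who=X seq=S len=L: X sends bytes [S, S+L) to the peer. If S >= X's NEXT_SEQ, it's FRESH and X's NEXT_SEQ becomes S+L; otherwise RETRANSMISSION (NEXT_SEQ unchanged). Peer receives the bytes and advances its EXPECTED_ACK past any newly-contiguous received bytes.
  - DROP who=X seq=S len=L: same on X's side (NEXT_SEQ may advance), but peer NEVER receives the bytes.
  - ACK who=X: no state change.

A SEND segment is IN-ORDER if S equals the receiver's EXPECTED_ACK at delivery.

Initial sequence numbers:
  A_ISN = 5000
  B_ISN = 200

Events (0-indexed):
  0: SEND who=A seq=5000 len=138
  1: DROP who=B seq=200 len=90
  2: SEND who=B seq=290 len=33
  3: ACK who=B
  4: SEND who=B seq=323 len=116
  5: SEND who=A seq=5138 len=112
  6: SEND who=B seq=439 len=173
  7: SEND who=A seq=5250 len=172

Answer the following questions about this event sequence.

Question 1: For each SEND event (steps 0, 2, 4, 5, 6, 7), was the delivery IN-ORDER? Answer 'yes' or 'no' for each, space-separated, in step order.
Step 0: SEND seq=5000 -> in-order
Step 2: SEND seq=290 -> out-of-order
Step 4: SEND seq=323 -> out-of-order
Step 5: SEND seq=5138 -> in-order
Step 6: SEND seq=439 -> out-of-order
Step 7: SEND seq=5250 -> in-order

Answer: yes no no yes no yes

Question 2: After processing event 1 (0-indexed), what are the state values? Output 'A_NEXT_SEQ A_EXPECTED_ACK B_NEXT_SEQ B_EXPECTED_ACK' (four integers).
After event 0: A_seq=5138 A_ack=200 B_seq=200 B_ack=5138
After event 1: A_seq=5138 A_ack=200 B_seq=290 B_ack=5138

5138 200 290 5138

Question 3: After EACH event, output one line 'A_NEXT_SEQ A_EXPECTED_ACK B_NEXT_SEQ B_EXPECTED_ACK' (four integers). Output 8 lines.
5138 200 200 5138
5138 200 290 5138
5138 200 323 5138
5138 200 323 5138
5138 200 439 5138
5250 200 439 5250
5250 200 612 5250
5422 200 612 5422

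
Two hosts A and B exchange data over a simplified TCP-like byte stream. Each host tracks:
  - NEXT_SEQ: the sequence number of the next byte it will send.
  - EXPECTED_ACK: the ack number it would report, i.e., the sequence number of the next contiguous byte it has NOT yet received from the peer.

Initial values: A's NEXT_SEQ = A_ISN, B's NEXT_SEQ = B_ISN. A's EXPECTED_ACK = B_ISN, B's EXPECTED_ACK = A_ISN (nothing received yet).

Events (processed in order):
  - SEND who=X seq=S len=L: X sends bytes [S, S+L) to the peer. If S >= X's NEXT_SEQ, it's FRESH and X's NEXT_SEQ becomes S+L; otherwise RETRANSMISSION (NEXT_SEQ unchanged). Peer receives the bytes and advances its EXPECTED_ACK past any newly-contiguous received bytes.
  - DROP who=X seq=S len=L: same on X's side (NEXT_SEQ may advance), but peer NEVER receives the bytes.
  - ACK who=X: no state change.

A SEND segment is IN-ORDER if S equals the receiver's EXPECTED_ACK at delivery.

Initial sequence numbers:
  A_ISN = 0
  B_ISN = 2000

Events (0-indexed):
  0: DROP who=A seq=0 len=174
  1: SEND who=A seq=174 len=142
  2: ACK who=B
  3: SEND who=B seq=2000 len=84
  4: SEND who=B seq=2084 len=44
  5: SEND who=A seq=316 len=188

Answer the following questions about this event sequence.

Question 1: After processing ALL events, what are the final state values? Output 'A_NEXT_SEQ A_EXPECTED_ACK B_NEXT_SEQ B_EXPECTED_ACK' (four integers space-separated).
Answer: 504 2128 2128 0

Derivation:
After event 0: A_seq=174 A_ack=2000 B_seq=2000 B_ack=0
After event 1: A_seq=316 A_ack=2000 B_seq=2000 B_ack=0
After event 2: A_seq=316 A_ack=2000 B_seq=2000 B_ack=0
After event 3: A_seq=316 A_ack=2084 B_seq=2084 B_ack=0
After event 4: A_seq=316 A_ack=2128 B_seq=2128 B_ack=0
After event 5: A_seq=504 A_ack=2128 B_seq=2128 B_ack=0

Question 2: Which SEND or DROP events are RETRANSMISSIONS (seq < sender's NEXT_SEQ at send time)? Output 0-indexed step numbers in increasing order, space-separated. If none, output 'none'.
Answer: none

Derivation:
Step 0: DROP seq=0 -> fresh
Step 1: SEND seq=174 -> fresh
Step 3: SEND seq=2000 -> fresh
Step 4: SEND seq=2084 -> fresh
Step 5: SEND seq=316 -> fresh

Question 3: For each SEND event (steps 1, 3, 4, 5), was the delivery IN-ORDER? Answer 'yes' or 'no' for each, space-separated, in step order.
Answer: no yes yes no

Derivation:
Step 1: SEND seq=174 -> out-of-order
Step 3: SEND seq=2000 -> in-order
Step 4: SEND seq=2084 -> in-order
Step 5: SEND seq=316 -> out-of-order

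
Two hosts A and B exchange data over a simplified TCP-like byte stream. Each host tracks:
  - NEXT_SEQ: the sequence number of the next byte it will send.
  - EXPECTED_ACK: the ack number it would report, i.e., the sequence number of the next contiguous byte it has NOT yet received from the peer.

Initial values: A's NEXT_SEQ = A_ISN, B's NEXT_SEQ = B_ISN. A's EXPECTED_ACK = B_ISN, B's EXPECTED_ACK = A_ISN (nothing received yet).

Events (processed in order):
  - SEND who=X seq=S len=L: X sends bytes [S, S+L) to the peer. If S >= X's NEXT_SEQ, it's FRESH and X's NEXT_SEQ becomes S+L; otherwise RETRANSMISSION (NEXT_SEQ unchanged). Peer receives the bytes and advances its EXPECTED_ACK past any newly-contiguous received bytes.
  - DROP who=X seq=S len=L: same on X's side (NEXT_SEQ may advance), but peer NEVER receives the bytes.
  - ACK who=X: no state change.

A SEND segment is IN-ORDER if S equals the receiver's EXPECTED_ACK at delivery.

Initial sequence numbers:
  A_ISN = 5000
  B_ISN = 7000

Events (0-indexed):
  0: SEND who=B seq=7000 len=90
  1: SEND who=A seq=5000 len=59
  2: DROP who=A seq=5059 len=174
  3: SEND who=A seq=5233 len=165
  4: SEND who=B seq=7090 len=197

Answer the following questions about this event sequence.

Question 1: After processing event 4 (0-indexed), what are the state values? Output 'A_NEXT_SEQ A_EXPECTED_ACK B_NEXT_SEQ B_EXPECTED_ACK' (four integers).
After event 0: A_seq=5000 A_ack=7090 B_seq=7090 B_ack=5000
After event 1: A_seq=5059 A_ack=7090 B_seq=7090 B_ack=5059
After event 2: A_seq=5233 A_ack=7090 B_seq=7090 B_ack=5059
After event 3: A_seq=5398 A_ack=7090 B_seq=7090 B_ack=5059
After event 4: A_seq=5398 A_ack=7287 B_seq=7287 B_ack=5059

5398 7287 7287 5059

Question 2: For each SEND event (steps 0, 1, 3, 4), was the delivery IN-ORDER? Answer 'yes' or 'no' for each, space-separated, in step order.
Step 0: SEND seq=7000 -> in-order
Step 1: SEND seq=5000 -> in-order
Step 3: SEND seq=5233 -> out-of-order
Step 4: SEND seq=7090 -> in-order

Answer: yes yes no yes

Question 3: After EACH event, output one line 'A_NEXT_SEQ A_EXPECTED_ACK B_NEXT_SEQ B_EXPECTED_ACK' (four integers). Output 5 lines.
5000 7090 7090 5000
5059 7090 7090 5059
5233 7090 7090 5059
5398 7090 7090 5059
5398 7287 7287 5059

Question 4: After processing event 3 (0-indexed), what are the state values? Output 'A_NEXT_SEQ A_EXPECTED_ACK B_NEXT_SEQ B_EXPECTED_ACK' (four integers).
After event 0: A_seq=5000 A_ack=7090 B_seq=7090 B_ack=5000
After event 1: A_seq=5059 A_ack=7090 B_seq=7090 B_ack=5059
After event 2: A_seq=5233 A_ack=7090 B_seq=7090 B_ack=5059
After event 3: A_seq=5398 A_ack=7090 B_seq=7090 B_ack=5059

5398 7090 7090 5059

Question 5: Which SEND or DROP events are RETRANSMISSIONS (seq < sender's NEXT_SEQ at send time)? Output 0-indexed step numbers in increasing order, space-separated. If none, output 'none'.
Step 0: SEND seq=7000 -> fresh
Step 1: SEND seq=5000 -> fresh
Step 2: DROP seq=5059 -> fresh
Step 3: SEND seq=5233 -> fresh
Step 4: SEND seq=7090 -> fresh

Answer: none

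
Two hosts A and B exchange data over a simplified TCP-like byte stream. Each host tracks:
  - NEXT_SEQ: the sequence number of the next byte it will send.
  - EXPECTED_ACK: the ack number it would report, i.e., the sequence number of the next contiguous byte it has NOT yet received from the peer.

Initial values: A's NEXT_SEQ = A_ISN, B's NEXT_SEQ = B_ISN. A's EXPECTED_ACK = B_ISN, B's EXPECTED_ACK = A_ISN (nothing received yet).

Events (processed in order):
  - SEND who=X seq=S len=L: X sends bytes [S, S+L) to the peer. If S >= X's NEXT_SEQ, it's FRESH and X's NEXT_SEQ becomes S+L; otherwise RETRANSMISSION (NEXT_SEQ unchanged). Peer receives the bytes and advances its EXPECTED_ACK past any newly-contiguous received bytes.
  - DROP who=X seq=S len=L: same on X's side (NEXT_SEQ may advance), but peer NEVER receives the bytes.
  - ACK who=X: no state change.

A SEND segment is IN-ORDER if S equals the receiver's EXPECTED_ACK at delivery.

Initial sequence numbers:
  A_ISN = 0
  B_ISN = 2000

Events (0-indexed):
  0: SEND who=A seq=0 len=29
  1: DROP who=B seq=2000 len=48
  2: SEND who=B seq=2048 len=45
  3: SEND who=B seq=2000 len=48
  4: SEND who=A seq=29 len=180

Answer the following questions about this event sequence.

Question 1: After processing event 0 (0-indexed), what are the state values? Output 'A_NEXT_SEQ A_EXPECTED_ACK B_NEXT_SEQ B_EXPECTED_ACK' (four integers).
After event 0: A_seq=29 A_ack=2000 B_seq=2000 B_ack=29

29 2000 2000 29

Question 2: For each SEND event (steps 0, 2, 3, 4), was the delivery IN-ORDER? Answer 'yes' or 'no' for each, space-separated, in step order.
Answer: yes no yes yes

Derivation:
Step 0: SEND seq=0 -> in-order
Step 2: SEND seq=2048 -> out-of-order
Step 3: SEND seq=2000 -> in-order
Step 4: SEND seq=29 -> in-order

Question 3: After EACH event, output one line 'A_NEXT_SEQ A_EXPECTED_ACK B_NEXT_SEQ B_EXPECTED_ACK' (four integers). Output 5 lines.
29 2000 2000 29
29 2000 2048 29
29 2000 2093 29
29 2093 2093 29
209 2093 2093 209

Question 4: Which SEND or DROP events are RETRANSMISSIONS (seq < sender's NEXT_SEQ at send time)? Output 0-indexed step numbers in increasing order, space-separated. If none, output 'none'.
Step 0: SEND seq=0 -> fresh
Step 1: DROP seq=2000 -> fresh
Step 2: SEND seq=2048 -> fresh
Step 3: SEND seq=2000 -> retransmit
Step 4: SEND seq=29 -> fresh

Answer: 3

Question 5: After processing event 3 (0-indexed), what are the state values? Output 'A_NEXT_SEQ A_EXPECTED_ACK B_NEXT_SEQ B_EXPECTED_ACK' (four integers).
After event 0: A_seq=29 A_ack=2000 B_seq=2000 B_ack=29
After event 1: A_seq=29 A_ack=2000 B_seq=2048 B_ack=29
After event 2: A_seq=29 A_ack=2000 B_seq=2093 B_ack=29
After event 3: A_seq=29 A_ack=2093 B_seq=2093 B_ack=29

29 2093 2093 29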